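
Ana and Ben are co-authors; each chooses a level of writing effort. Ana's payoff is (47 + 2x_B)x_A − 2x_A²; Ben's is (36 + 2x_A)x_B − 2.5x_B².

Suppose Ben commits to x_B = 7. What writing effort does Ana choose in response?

Expanding Ana's payoff: 47x_A + 2x_Bx_A − 2x_A².
∂π/∂x_A = 47 + 2x_B − 4x_A = 0, so x_A = 11.75 + 0.5x_B.
At x_B = 7: x_A = 11.75 + 0.5·7 = 15.25.

15.25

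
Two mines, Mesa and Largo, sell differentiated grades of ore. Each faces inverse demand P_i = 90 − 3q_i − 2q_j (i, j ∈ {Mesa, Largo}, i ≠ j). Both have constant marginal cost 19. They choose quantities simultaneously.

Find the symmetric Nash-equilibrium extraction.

Mine Mesa's profit: π = q_{Mesa}(90 − 3q_{Mesa} − 2q_{Largo}) − 19q_{Mesa}.
∂π/∂q_{Mesa} = 71 − 6q_{Mesa} − 2q_{Largo} = 0 ⇒ q_{Mesa} = 71/6 − (1/3)q_{Largo}.
Setting q_{Mesa} = q_{Largo} in the reaction function: q_{Mesa} = 71/6 − (1/3)q_{Mesa}, so q_{Mesa} = (71/6) / (4/3) = 8.875.

8.875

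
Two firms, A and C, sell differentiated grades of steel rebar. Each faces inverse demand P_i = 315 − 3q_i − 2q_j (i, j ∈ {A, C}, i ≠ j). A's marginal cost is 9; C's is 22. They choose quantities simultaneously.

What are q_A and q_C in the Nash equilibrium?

Firm A's profit: π = q_A(315 − 3q_A − 2q_C) − 9q_A.
∂π/∂q_A = 306 − 6q_A − 2q_C = 0 ⇒ q_A = 51 − (1/3)q_C.
Similarly q_C = 293/6 − (1/3)q_A.
Plugging q_C into A's best response: q_A = 51 − (1/3)(293/6 − (1/3)q_A) ⇒ (8/9)q_A = 625/18, so q_A = 39.0625.
Then q_C = 293/6 − (1/3)·39.0625 = 35.8125.

39.0625, 35.8125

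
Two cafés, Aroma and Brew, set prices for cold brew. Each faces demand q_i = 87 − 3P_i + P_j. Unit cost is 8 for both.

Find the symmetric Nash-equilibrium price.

Aroma's profit: π = (P_{Aroma} − 8)(87 − 3P_{Aroma} + P_{Brew}).
∂π/∂P_{Aroma} = 111 − 6P_{Aroma} + P_{Brew} = 0 ⇒ P_{Aroma} = 18.5 + (1/6)P_{Brew}.
By symmetry P_{Brew} = P_{Aroma}; substituting into the reaction function, (5/6)P_{Aroma} = 18.5 and P_{Aroma} = 22.2.

22.2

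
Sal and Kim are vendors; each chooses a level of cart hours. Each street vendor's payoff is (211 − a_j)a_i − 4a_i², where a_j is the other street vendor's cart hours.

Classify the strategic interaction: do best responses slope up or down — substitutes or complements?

Sal's payoff is (211 − a_K)a_S − 4a_S².
∂π/∂a_S = 211 − a_K − 8a_S = 0, so a_S = 26.375 − 0.125a_K.
The best-response slope da_S/da_K = −0.125 < 0: the reaction function is downward-sloping, so the choices are strategic substitutes.

strategic substitutes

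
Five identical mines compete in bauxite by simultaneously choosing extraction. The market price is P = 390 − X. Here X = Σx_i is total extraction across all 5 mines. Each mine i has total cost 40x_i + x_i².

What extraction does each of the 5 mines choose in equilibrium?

43.75

A representative mine's profit is π_i = x_i(390 − X) − 40x_i − x_i², with X = x_i + Σ_{j≠i} x_j.
First-order condition: 350 − 4x_i − Σ_{j≠i} x_j = 0.
With identical mines, set every x_j = x: then 350 − 4x − 4x = 0, i.e. x = 350/8 = 43.75.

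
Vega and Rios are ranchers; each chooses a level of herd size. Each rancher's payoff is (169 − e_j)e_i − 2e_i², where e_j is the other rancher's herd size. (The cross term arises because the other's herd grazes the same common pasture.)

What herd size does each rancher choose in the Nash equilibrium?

Vega's payoff is (169 − e_R)e_V − 2e_V².
∂π/∂e_V = 169 − e_R − 4e_V = 0, so e_V = 42.25 − 0.25e_R.
By symmetry e_R = e_V; substituting into the reaction function, 1.25e_V = 42.25 and e_V = 33.8.

33.8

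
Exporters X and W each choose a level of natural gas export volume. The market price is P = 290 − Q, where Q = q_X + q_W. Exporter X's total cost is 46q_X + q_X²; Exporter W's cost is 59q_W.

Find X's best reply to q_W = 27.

Exporter X's profit: π = q_X(290 − (q_X + q_W)) − 46q_X − q_X².
∂π/∂q_X = 244 − 4q_X − q_W = 0, so q_X = 61 − 0.25q_W.
At q_W = 27: q_X = 61 − 0.25·27 = 54.25.

54.25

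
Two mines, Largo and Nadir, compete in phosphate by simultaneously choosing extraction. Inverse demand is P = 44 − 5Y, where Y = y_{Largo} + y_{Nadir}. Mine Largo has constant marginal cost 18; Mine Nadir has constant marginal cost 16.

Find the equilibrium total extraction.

3.6

Mine Largo's profit: π = y_{Largo}(44 − 5(y_{Largo} + y_{Nadir})) − 18y_{Largo}.
∂π/∂y_{Largo} = 26 − 10y_{Largo} − 5y_{Nadir} = 0, so y_{Largo} = 2.6 − 0.5y_{Nadir}.
By the same steps for Nadir: y_{Nadir} = 2.8 − 0.5y_{Largo}.
Substituting the second reaction function into the first: y_{Largo} = 2.6 − 0.5(2.8 − 0.5y_{Largo}), which gives 0.75y_{Largo} = 1.2 ⇒ y_{Largo} = 1.6.
Then y_{Nadir} = 2.8 − 0.5·1.6 = 2.
Total extraction: 1.6 + 2 = 3.6.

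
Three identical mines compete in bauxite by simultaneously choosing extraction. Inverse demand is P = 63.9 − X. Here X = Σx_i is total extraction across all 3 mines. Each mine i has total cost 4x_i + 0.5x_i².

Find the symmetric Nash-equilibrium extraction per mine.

A representative mine's profit is π_i = x_i(63.9 − X) − 4x_i − 0.5x_i², with X = x_i + Σ_{j≠i} x_j.
First-order condition: 59.9 − 3x_i − Σ_{j≠i} x_j = 0.
With identical mines, set every x_j = x: then 59.9 − 3x − 2x = 0, i.e. x = 59.9/5 = 11.98.

11.98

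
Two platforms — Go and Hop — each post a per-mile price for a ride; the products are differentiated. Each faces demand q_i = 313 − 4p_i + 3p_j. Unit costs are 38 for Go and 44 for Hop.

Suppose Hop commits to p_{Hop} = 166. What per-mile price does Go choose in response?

120.375

Go's profit: π = (p_{Go} − 38)(313 − 4p_{Go} + 3p_{Hop}).
∂π/∂p_{Go} = 465 − 8p_{Go} + 3p_{Hop} = 0 ⇒ p_{Go} = 58.125 + 0.375p_{Hop}.
At p_{Hop} = 166: p_{Go} = 58.125 + 0.375·166 = 120.375.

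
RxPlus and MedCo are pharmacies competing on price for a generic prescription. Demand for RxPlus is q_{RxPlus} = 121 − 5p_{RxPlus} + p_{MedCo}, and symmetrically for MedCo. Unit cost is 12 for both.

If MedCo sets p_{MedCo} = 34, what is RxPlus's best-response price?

RxPlus's profit: π = (p_{RxPlus} − 12)(121 − 5p_{RxPlus} + p_{MedCo}).
∂π/∂p_{RxPlus} = 181 − 10p_{RxPlus} + p_{MedCo} = 0 ⇒ p_{RxPlus} = 18.1 + 0.1p_{MedCo}.
At p_{MedCo} = 34: p_{RxPlus} = 18.1 + 0.1·34 = 21.5.

21.5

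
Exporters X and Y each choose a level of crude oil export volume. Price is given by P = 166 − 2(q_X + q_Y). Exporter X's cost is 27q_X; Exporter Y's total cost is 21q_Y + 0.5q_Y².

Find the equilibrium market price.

Exporter X's profit: π = q_X(166 − 2(q_X + q_Y)) − 27q_X.
∂π/∂q_X = 139 − 4q_X − 2q_Y = 0, so q_X = 34.75 − 0.5q_Y.
For Y: ∂π/∂q_Y = 145 − 5q_Y − 2q_X = 0 ⇒ q_Y = 29 − 0.4q_X.
Substituting the second reaction function into the first: q_X = 34.75 − 0.5(29 − 0.4q_X), which gives 0.8q_X = 20.25 ⇒ q_X = 25.3125.
Then q_Y = 29 − 0.4·25.3125 = 18.875.
Equilibrium price: P = 166 − 2·44.1875 = 77.625.

77.625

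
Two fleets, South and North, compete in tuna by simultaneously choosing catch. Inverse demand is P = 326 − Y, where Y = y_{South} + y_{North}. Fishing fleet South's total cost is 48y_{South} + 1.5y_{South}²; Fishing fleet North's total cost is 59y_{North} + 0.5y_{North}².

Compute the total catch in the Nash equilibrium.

Fishing fleet South's profit: π = y_{South}(326 − (y_{South} + y_{North})) − 48y_{South} − 1.5y_{South}².
∂π/∂y_{South} = 278 − 5y_{South} − y_{North} = 0, so y_{South} = 55.6 − 0.2y_{North}.
For North: ∂π/∂y_{North} = 267 − 3y_{North} − y_{South} = 0 ⇒ y_{North} = 89 − (1/3)y_{South}.
Substituting the second reaction function into the first: y_{South} = 55.6 − 0.2(89 − (1/3)y_{South}), which gives (14/15)y_{South} = 37.8 ⇒ y_{South} = 40.5.
Then y_{North} = 89 − (1/3)·40.5 = 75.5.
Total catch: 40.5 + 75.5 = 116.

116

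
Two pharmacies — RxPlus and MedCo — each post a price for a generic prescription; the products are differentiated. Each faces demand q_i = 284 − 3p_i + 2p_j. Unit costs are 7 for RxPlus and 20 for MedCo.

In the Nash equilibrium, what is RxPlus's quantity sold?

RxPlus's profit: π = (p_{RxPlus} − 7)(284 − 3p_{RxPlus} + 2p_{MedCo}).
∂π/∂p_{RxPlus} = 305 − 6p_{RxPlus} + 2p_{MedCo} = 0 ⇒ p_{RxPlus} = 305/6 + (1/3)p_{MedCo}.
Similarly p_{MedCo} = 172/3 + (1/3)p_{RxPlus}.
Substituting the second reaction function into the first: p_{RxPlus} = 305/6 + (1/3)(172/3 + (1/3)p_{RxPlus}), which gives (8/9)p_{RxPlus} = 1259/18 ⇒ p_{RxPlus} = 78.6875.
Then p_{MedCo} = 172/3 + (1/3)·78.6875 = 83.5625.
q_{RxPlus} = 284 − 3·78.6875 + 2·83.5625 = 215.0625.

215.0625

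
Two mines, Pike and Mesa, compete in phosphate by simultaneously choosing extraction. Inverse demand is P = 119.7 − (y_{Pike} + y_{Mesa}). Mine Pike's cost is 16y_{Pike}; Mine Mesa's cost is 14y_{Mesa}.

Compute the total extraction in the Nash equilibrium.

69.8

Mine Pike's profit: π = y_{Pike}(119.7 − (y_{Pike} + y_{Mesa})) − 16y_{Pike}.
∂π/∂y_{Pike} = 103.7 − 2y_{Pike} − y_{Mesa} = 0, so y_{Pike} = 51.85 − 0.5y_{Mesa}.
By the same steps for Mesa: y_{Mesa} = 52.85 − 0.5y_{Pike}.
Substituting the second reaction function into the first: y_{Pike} = 51.85 − 0.5(52.85 − 0.5y_{Pike}), which gives 0.75y_{Pike} = 25.425 ⇒ y_{Pike} = 33.9.
Then y_{Mesa} = 52.85 − 0.5·33.9 = 35.9.
Total extraction: 33.9 + 35.9 = 69.8.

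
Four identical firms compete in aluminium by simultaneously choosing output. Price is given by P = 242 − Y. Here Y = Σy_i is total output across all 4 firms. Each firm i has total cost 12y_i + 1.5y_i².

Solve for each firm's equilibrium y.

A representative firm's profit is π_i = y_i(242 − Y) − 12y_i − 1.5y_i², with Y = y_i + Σ_{j≠i} y_j.
First-order condition: 230 − 5y_i − Σ_{j≠i} y_j = 0.
In a symmetric equilibrium every firm chooses the same y, so Σ_{j≠i} y_j = 3y. The condition becomes 230 − 8y = 0, giving y = 230/8 = 28.75.

28.75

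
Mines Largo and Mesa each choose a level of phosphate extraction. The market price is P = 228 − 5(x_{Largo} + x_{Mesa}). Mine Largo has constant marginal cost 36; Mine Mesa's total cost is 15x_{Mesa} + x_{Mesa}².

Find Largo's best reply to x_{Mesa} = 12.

Mine Largo's profit: π = x_{Largo}(228 − 5(x_{Largo} + x_{Mesa})) − 36x_{Largo}.
∂π/∂x_{Largo} = 192 − 10x_{Largo} − 5x_{Mesa} = 0, so x_{Largo} = 19.2 − 0.5x_{Mesa}.
At x_{Mesa} = 12: x_{Largo} = 19.2 − 0.5·12 = 13.2.

13.2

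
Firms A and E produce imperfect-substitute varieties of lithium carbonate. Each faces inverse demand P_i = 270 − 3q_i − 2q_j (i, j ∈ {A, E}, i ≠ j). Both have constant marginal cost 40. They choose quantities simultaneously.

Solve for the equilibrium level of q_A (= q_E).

Firm A's profit: π = q_A(270 − 3q_A − 2q_E) − 40q_A.
∂π/∂q_A = 230 − 6q_A − 2q_E = 0 ⇒ q_A = 115/3 − (1/3)q_E.
By symmetry q_E = q_A; substituting into the reaction function, (4/3)q_A = 115/3 and q_A = 28.75.

28.75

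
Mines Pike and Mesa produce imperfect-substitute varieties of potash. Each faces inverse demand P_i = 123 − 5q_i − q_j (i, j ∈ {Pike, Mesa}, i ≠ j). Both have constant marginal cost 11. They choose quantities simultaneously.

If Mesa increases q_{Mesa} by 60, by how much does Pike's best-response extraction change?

-6

Mine Pike's profit: π = q_{Pike}(123 − 5q_{Pike} − q_{Mesa}) − 11q_{Pike}.
∂π/∂q_{Pike} = 112 − 10q_{Pike} − q_{Mesa} = 0 ⇒ q_{Pike} = 11.2 − 0.1q_{Mesa}.
The reaction-function slope is −0.1, so a 60-unit rise in q_{Mesa} moves q_{Pike} by −0.1 × 60 = −6. Pike's best response falls — the actions are strategic substitutes.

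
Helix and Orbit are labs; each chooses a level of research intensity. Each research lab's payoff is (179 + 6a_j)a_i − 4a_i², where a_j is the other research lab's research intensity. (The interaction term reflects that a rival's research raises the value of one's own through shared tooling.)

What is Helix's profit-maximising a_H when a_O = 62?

Helix's payoff is (179 + 6a_O)a_H − 4a_H².
∂π/∂a_H = 179 + 6a_O − 8a_H = 0, so a_H = 22.375 + 0.75a_O.
At a_O = 62: a_H = 22.375 + 0.75·62 = 68.875.

68.875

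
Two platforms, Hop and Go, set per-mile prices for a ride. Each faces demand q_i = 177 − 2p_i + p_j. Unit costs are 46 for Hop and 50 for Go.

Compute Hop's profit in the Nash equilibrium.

3907.28

Hop's profit: π = (p_{Hop} − 46)(177 − 2p_{Hop} + p_{Go}).
∂π/∂p_{Hop} = 269 − 4p_{Hop} + p_{Go} = 0 ⇒ p_{Hop} = 67.25 + 0.25p_{Go}.
Similarly p_{Go} = 69.25 + 0.25p_{Hop}.
Substituting the second reaction function into the first: p_{Hop} = 67.25 + 0.25(69.25 + 0.25p_{Hop}), which gives 0.9375p_{Hop} = 84.5625 ⇒ p_{Hop} = 90.2.
Then p_{Go} = 69.25 + 0.25·90.2 = 91.8.
q_{Hop} = 177 − 2·90.2 + 91.8 = 88.4.
Profit = (90.2 − 46)·88.4 = 3907.28.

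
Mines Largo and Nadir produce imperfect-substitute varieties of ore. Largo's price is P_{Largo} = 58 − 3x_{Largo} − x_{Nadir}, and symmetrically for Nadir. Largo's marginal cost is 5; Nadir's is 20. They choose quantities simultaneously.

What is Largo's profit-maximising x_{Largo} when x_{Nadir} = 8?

7.5

Mine Largo's profit: π = x_{Largo}(58 − 3x_{Largo} − x_{Nadir}) − 5x_{Largo}.
∂π/∂x_{Largo} = 53 − 6x_{Largo} − x_{Nadir} = 0 ⇒ x_{Largo} = 53/6 − (1/6)x_{Nadir}.
At x_{Nadir} = 8: x_{Largo} = 53/6 − (1/6)·8 = 7.5.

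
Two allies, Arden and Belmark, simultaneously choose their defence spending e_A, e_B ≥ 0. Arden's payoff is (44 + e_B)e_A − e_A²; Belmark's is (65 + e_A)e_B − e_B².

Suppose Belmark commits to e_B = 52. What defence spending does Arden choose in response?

Expanding Arden's payoff: 44e_A + e_Be_A − e_A².
∂π/∂e_A = 44 + e_B − 2e_A = 0, so e_A = 22 + 0.5e_B.
At e_B = 52: e_A = 22 + 0.5·52 = 48.

48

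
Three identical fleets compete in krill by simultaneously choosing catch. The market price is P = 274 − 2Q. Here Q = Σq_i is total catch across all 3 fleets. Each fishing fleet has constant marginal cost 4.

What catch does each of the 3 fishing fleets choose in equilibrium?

33.75

A representative fishing fleet's profit is π_i = q_i(274 − 2Q) − 4q_i, with Q = q_i + Σ_{j≠i} q_j.
First-order condition: 270 − 4q_i − 2Σ_{j≠i} q_j = 0.
Imposing symmetry (q_j = q for all j) turns Σ_{j≠i} q_j into 2q, so 270 = 8q and q = 33.75.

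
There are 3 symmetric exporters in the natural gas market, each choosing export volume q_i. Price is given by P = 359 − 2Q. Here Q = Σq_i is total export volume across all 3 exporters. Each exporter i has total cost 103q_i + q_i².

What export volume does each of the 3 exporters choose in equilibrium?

A representative exporter's profit is π_i = q_i(359 − 2Q) − 103q_i − q_i², with Q = q_i + Σ_{j≠i} q_j.
First-order condition: 256 − 6q_i − 2Σ_{j≠i} q_j = 0.
With identical exporters, set every q_j = q: then 256 − 6q − 4q = 0, i.e. q = 256/10 = 25.6.

25.6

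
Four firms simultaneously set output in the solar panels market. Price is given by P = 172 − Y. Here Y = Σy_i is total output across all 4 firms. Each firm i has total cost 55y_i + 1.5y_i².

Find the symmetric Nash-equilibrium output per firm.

14.625

A representative firm's profit is π_i = y_i(172 − Y) − 55y_i − 1.5y_i², with Y = y_i + Σ_{j≠i} y_j.
First-order condition: 117 − 5y_i − Σ_{j≠i} y_j = 0.
In a symmetric equilibrium every firm chooses the same y, so Σ_{j≠i} y_j = 3y. The condition becomes 117 − 8y = 0, giving y = 117/8 = 14.625.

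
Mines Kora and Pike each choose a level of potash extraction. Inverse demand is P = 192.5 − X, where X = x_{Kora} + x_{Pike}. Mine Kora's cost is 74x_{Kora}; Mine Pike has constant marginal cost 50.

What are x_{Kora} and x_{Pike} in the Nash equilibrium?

31.5, 55.5

Mine Kora's profit: π = x_{Kora}(192.5 − (x_{Kora} + x_{Pike})) − 74x_{Kora}.
∂π/∂x_{Kora} = 118.5 − 2x_{Kora} − x_{Pike} = 0, so x_{Kora} = 59.25 − 0.5x_{Pike}.
By the same steps for Pike: x_{Pike} = 71.25 − 0.5x_{Kora}.
Substituting the second reaction function into the first: x_{Kora} = 59.25 − 0.5(71.25 − 0.5x_{Kora}), which gives 0.75x_{Kora} = 23.625 ⇒ x_{Kora} = 31.5.
Then x_{Pike} = 71.25 − 0.5·31.5 = 55.5.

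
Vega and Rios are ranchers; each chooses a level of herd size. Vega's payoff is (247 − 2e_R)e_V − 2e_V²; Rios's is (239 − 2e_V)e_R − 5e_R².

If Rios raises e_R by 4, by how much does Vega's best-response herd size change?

-2

Expanding Vega's payoff: 247e_V − 2e_Re_V − 2e_V².
∂π/∂e_V = 247 − 2e_R − 4e_V = 0, so e_V = 61.75 − 0.5e_R.
The reaction-function slope is −0.5, so a 4-unit rise in e_R moves e_V by −0.5 × 4 = −2. Vega's best response falls — the actions are strategic substitutes.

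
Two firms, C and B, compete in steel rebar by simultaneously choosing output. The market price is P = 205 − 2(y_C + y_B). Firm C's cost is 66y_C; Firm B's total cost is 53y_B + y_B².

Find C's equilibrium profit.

1404.5

Firm C's profit: π = y_C(205 − 2(y_C + y_B)) − 66y_C.
∂π/∂y_C = 139 − 4y_C − 2y_B = 0, so y_C = 34.75 − 0.5y_B.
For B: ∂π/∂y_B = 152 − 6y_B − 2y_C = 0 ⇒ y_B = 76/3 − (1/3)y_C.
Solving the two reaction functions simultaneously: (1 − (−0.5)(−1/3))y_C = 34.75 − 0.5·(76/3), so (5/6)y_C = 265/12 and y_C = 26.5.
Then y_B = 76/3 − (1/3)·26.5 = 16.5.
Price P = 205 − 2·43 = 119.
C's profit: (119 − 66)·26.5 = 1404.5.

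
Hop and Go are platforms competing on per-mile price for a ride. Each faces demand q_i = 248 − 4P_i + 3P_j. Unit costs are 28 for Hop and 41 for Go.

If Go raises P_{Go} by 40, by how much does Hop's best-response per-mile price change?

15

Hop's profit: π = (P_{Hop} − 28)(248 − 4P_{Hop} + 3P_{Go}).
∂π/∂P_{Hop} = 360 − 8P_{Hop} + 3P_{Go} = 0 ⇒ P_{Hop} = 45 + 0.375P_{Go}.
The reaction-function slope is 0.375, so a 40-unit rise in P_{Go} moves P_{Hop} by 0.375 × 40 = 15. Hop's best response rises — the actions are strategic complements.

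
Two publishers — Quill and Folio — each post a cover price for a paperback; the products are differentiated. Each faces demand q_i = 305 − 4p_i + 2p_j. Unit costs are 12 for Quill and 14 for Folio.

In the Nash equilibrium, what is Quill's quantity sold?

188.4

Quill's profit: π = (p_{Quill} − 12)(305 − 4p_{Quill} + 2p_{Folio}).
∂π/∂p_{Quill} = 353 − 8p_{Quill} + 2p_{Folio} = 0 ⇒ p_{Quill} = 44.125 + 0.25p_{Folio}.
Similarly p_{Folio} = 45.125 + 0.25p_{Quill}.
Solving the two reaction functions simultaneously: (1 − (0.25)(0.25))p_{Quill} = 44.125 + 0.25·45.125, so 0.9375p_{Quill} = 1773/32 and p_{Quill} = 59.1.
Then p_{Folio} = 45.125 + 0.25·59.1 = 59.9.
q_{Quill} = 305 − 4·59.1 + 2·59.9 = 188.4.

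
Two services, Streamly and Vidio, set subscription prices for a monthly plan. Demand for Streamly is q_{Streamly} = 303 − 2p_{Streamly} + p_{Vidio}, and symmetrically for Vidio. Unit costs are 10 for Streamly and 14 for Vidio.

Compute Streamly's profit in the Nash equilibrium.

Streamly's profit: π = (p_{Streamly} − 10)(303 − 2p_{Streamly} + p_{Vidio}).
∂π/∂p_{Streamly} = 323 − 4p_{Streamly} + p_{Vidio} = 0 ⇒ p_{Streamly} = 80.75 + 0.25p_{Vidio}.
Similarly p_{Vidio} = 82.75 + 0.25p_{Streamly}.
Substituting the second reaction function into the first: p_{Streamly} = 80.75 + 0.25(82.75 + 0.25p_{Streamly}), which gives 0.9375p_{Streamly} = 101.4375 ⇒ p_{Streamly} = 108.2.
Then p_{Vidio} = 82.75 + 0.25·108.2 = 109.8.
q_{Streamly} = 303 − 2·108.2 + 109.8 = 196.4.
Profit = (108.2 − 10)·196.4 = 19286.48.

19286.48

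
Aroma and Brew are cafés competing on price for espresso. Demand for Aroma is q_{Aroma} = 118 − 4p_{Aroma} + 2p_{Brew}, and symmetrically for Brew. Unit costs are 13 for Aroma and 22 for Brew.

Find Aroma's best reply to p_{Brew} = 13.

Aroma's profit: π = (p_{Aroma} − 13)(118 − 4p_{Aroma} + 2p_{Brew}).
∂π/∂p_{Aroma} = 170 − 8p_{Aroma} + 2p_{Brew} = 0 ⇒ p_{Aroma} = 21.25 + 0.25p_{Brew}.
At p_{Brew} = 13: p_{Aroma} = 21.25 + 0.25·13 = 24.5.

24.5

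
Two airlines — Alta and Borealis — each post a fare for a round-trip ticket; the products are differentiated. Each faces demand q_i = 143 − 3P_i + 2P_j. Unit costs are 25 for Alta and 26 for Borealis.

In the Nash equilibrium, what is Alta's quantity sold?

89.0625

Alta's profit: π = (P_{Alta} − 25)(143 − 3P_{Alta} + 2P_{Borealis}).
∂π/∂P_{Alta} = 218 − 6P_{Alta} + 2P_{Borealis} = 0 ⇒ P_{Alta} = 109/3 + (1/3)P_{Borealis}.
Similarly P_{Borealis} = 221/6 + (1/3)P_{Alta}.
Substituting the second reaction function into the first: P_{Alta} = 109/3 + (1/3)(221/6 + (1/3)P_{Alta}), which gives (8/9)P_{Alta} = 875/18 ⇒ P_{Alta} = 54.6875.
Then P_{Borealis} = 221/6 + (1/3)·54.6875 = 55.0625.
q_{Alta} = 143 − 3·54.6875 + 2·55.0625 = 89.0625.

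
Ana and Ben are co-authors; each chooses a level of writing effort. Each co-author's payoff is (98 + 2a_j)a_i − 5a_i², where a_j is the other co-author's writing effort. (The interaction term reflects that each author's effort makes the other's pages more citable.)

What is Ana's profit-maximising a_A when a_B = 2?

Ana's payoff is (98 + 2a_B)a_A − 5a_A².
∂π/∂a_A = 98 + 2a_B − 10a_A = 0, so a_A = 9.8 + 0.2a_B.
At a_B = 2: a_A = 9.8 + 0.2·2 = 10.2.

10.2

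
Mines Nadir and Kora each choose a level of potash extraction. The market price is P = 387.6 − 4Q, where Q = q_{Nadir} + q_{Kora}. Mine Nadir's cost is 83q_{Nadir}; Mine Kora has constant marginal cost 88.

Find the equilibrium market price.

Mine Nadir's profit: π = q_{Nadir}(387.6 − 4(q_{Nadir} + q_{Kora})) − 83q_{Nadir}.
∂π/∂q_{Nadir} = 304.6 − 8q_{Nadir} − 4q_{Kora} = 0, so q_{Nadir} = 38.075 − 0.5q_{Kora}.
By the same steps for Kora: q_{Kora} = 37.45 − 0.5q_{Nadir}.
Solving the two reaction functions simultaneously: (1 − (−0.5)(−0.5))q_{Nadir} = 38.075 − 0.5·37.45, so 0.75q_{Nadir} = 19.35 and q_{Nadir} = 25.8.
Then q_{Kora} = 37.45 − 0.5·25.8 = 24.55.
Equilibrium price: P = 387.6 − 4·50.35 = 186.2.

186.2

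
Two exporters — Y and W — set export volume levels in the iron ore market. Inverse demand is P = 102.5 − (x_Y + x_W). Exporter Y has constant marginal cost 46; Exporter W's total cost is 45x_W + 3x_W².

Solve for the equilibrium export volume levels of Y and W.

26.3, 3.9

Exporter Y's profit: π = x_Y(102.5 − (x_Y + x_W)) − 46x_Y.
∂π/∂x_Y = 56.5 − 2x_Y − x_W = 0, so x_Y = 28.25 − 0.5x_W.
For W: ∂π/∂x_W = 57.5 − 8x_W − x_Y = 0 ⇒ x_W = 7.1875 − 0.125x_Y.
Solving the two reaction functions simultaneously: (1 − (−0.5)(−0.125))x_Y = 28.25 − 0.5·7.1875, so 0.9375x_Y = 789/32 and x_Y = 26.3.
Then x_W = 7.1875 − 0.125·26.3 = 3.9.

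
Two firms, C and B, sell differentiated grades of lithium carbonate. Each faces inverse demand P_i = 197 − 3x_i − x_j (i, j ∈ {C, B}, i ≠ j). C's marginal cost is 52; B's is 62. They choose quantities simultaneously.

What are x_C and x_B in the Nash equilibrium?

21, 19

Firm C's profit: π = x_C(197 − 3x_C − x_B) − 52x_C.
∂π/∂x_C = 145 − 6x_C − x_B = 0 ⇒ x_C = 145/6 − (1/6)x_B.
Similarly x_B = 22.5 − (1/6)x_C.
Plugging x_B into C's best response: x_C = 145/6 − (1/6)(22.5 − (1/6)x_C) ⇒ (35/36)x_C = 245/12, so x_C = 21.
Then x_B = 22.5 − (1/6)·21 = 19.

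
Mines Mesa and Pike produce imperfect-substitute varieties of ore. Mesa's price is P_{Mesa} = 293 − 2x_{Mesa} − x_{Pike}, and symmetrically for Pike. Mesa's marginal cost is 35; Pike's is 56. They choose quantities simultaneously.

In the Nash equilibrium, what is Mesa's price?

Mine Mesa's profit: π = x_{Mesa}(293 − 2x_{Mesa} − x_{Pike}) − 35x_{Mesa}.
∂π/∂x_{Mesa} = 258 − 4x_{Mesa} − x_{Pike} = 0 ⇒ x_{Mesa} = 64.5 − 0.25x_{Pike}.
Similarly x_{Pike} = 59.25 − 0.25x_{Mesa}.
Solving the two reaction functions simultaneously: (1 − (−0.25)(−0.25))x_{Mesa} = 64.5 − 0.25·59.25, so 0.9375x_{Mesa} = 49.6875 and x_{Mesa} = 53.
Then x_{Pike} = 59.25 − 0.25·53 = 46.
P_{Mesa} = 293 − 2·53 − 46 = 141.

141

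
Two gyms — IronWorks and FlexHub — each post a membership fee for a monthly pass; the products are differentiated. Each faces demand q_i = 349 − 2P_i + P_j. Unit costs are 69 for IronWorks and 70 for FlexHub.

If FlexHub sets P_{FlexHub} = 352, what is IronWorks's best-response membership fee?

IronWorks's profit: π = (P_{IronWorks} − 69)(349 − 2P_{IronWorks} + P_{FlexHub}).
∂π/∂P_{IronWorks} = 487 − 4P_{IronWorks} + P_{FlexHub} = 0 ⇒ P_{IronWorks} = 121.75 + 0.25P_{FlexHub}.
At P_{FlexHub} = 352: P_{IronWorks} = 121.75 + 0.25·352 = 209.75.

209.75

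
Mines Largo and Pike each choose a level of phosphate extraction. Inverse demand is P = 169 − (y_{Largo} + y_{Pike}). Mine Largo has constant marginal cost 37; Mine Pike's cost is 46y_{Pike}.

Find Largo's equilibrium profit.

2209

Mine Largo's profit: π = y_{Largo}(169 − (y_{Largo} + y_{Pike})) − 37y_{Largo}.
∂π/∂y_{Largo} = 132 − 2y_{Largo} − y_{Pike} = 0, so y_{Largo} = 66 − 0.5y_{Pike}.
By the same steps for Pike: y_{Pike} = 61.5 − 0.5y_{Largo}.
Solving the two reaction functions simultaneously: (1 − (−0.5)(−0.5))y_{Largo} = 66 − 0.5·61.5, so 0.75y_{Largo} = 35.25 and y_{Largo} = 47.
Then y_{Pike} = 61.5 − 0.5·47 = 38.
Price P = 169 − 85 = 84.
Largo's profit: (84 − 37)·47 = 2209.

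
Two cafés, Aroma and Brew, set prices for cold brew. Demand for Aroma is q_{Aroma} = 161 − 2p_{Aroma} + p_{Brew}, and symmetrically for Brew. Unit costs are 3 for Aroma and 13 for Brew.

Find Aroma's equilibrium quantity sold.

108

Aroma's profit: π = (p_{Aroma} − 3)(161 − 2p_{Aroma} + p_{Brew}).
∂π/∂p_{Aroma} = 167 − 4p_{Aroma} + p_{Brew} = 0 ⇒ p_{Aroma} = 41.75 + 0.25p_{Brew}.
Similarly p_{Brew} = 46.75 + 0.25p_{Aroma}.
Substituting the second reaction function into the first: p_{Aroma} = 41.75 + 0.25(46.75 + 0.25p_{Aroma}), which gives 0.9375p_{Aroma} = 53.4375 ⇒ p_{Aroma} = 57.
Then p_{Brew} = 46.75 + 0.25·57 = 61.
q_{Aroma} = 161 − 2·57 + 61 = 108.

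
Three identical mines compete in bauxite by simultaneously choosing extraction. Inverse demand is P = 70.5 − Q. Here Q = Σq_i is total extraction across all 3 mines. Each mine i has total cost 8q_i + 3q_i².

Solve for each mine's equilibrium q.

A representative mine's profit is π_i = q_i(70.5 − Q) − 8q_i − 3q_i², with Q = q_i + Σ_{j≠i} q_j.
First-order condition: 62.5 − 8q_i − Σ_{j≠i} q_j = 0.
With identical mines, set every q_j = q: then 62.5 − 8q − 2q = 0, i.e. q = 62.5/10 = 6.25.

6.25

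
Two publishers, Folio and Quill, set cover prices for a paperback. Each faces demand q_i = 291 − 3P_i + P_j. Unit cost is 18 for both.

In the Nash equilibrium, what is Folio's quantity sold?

153

Folio's profit: π = (P_{Folio} − 18)(291 − 3P_{Folio} + P_{Quill}).
∂π/∂P_{Folio} = 345 − 6P_{Folio} + P_{Quill} = 0 ⇒ P_{Folio} = 57.5 + (1/6)P_{Quill}.
Setting P_{Folio} = P_{Quill} in the reaction function: P_{Folio} = 57.5 + (1/6)P_{Folio}, so P_{Folio} = 57.5 / (5/6) = 69.
q_{Folio} = 291 − 3·69 + 69 = 153.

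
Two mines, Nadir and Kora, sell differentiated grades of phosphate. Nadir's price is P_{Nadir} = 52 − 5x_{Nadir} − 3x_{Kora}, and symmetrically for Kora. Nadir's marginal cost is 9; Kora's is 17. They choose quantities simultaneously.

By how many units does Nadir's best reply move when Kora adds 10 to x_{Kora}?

-3

Mine Nadir's profit: π = x_{Nadir}(52 − 5x_{Nadir} − 3x_{Kora}) − 9x_{Nadir}.
∂π/∂x_{Nadir} = 43 − 10x_{Nadir} − 3x_{Kora} = 0 ⇒ x_{Nadir} = 4.3 − 0.3x_{Kora}.
The reaction-function slope is −0.3, so a 10-unit rise in x_{Kora} moves x_{Nadir} by −0.3 × 10 = −3. Nadir's best response falls — the actions are strategic substitutes.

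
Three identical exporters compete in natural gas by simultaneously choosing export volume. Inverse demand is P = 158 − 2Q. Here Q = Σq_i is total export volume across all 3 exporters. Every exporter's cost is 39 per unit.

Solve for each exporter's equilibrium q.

A representative exporter's profit is π_i = q_i(158 − 2Q) − 39q_i, with Q = q_i + Σ_{j≠i} q_j.
First-order condition: 119 − 4q_i − 2Σ_{j≠i} q_j = 0.
In a symmetric equilibrium every exporter chooses the same q, so Σ_{j≠i} q_j = 2q. The condition becomes 119 − 8q = 0, giving q = 119/8 = 14.875.

14.875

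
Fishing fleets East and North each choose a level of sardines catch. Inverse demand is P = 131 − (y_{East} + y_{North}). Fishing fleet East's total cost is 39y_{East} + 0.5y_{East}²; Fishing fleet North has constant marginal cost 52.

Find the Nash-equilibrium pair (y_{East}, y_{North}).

21, 29

Fishing fleet East's profit: π = y_{East}(131 − (y_{East} + y_{North})) − 39y_{East} − 0.5y_{East}².
∂π/∂y_{East} = 92 − 3y_{East} − y_{North} = 0, so y_{East} = 92/3 − (1/3)y_{North}.
For North: ∂π/∂y_{North} = 79 − 2y_{North} − y_{East} = 0 ⇒ y_{North} = 39.5 − 0.5y_{East}.
Plugging y_{North} into East's best response: y_{East} = 92/3 − (1/3)(39.5 − 0.5y_{East}) ⇒ (5/6)y_{East} = 17.5, so y_{East} = 21.
Then y_{North} = 39.5 − 0.5·21 = 29.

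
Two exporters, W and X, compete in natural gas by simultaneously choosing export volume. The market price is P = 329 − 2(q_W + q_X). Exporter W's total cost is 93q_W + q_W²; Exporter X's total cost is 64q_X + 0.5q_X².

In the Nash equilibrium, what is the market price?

193

Exporter W's profit: π = q_W(329 − 2(q_W + q_X)) − 93q_W − q_W².
∂π/∂q_W = 236 − 6q_W − 2q_X = 0, so q_W = 118/3 − (1/3)q_X.
For X: ∂π/∂q_X = 265 − 5q_X − 2q_W = 0 ⇒ q_X = 53 − 0.4q_W.
Plugging q_X into W's best response: q_W = 118/3 − (1/3)(53 − 0.4q_W) ⇒ (13/15)q_W = 65/3, so q_W = 25.
Then q_X = 53 − 0.4·25 = 43.
Equilibrium price: P = 329 − 2·68 = 193.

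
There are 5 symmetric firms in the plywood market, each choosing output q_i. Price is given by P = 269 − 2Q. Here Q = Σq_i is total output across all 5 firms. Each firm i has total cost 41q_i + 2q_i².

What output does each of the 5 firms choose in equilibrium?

14.25

A representative firm's profit is π_i = q_i(269 − 2Q) − 41q_i − 2q_i², with Q = q_i + Σ_{j≠i} q_j.
First-order condition: 228 − 8q_i − 2Σ_{j≠i} q_j = 0.
With identical firms, set every q_j = q: then 228 − 8q − 8q = 0, i.e. q = 228/16 = 14.25.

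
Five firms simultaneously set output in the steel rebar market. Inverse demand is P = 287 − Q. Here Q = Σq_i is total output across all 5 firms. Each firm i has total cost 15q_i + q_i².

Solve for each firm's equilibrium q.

A representative firm's profit is π_i = q_i(287 − Q) − 15q_i − q_i², with Q = q_i + Σ_{j≠i} q_j.
First-order condition: 272 − 4q_i − Σ_{j≠i} q_j = 0.
In a symmetric equilibrium every firm chooses the same q, so Σ_{j≠i} q_j = 4q. The condition becomes 272 − 8q = 0, giving q = 272/8 = 34.

34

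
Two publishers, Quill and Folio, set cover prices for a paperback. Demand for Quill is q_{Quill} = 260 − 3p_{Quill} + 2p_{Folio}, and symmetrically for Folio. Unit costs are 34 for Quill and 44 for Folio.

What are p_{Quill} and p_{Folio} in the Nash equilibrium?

Quill's profit: π = (p_{Quill} − 34)(260 − 3p_{Quill} + 2p_{Folio}).
∂π/∂p_{Quill} = 362 − 6p_{Quill} + 2p_{Folio} = 0 ⇒ p_{Quill} = 181/3 + (1/3)p_{Folio}.
Similarly p_{Folio} = 196/3 + (1/3)p_{Quill}.
Plugging p_{Folio} into Quill's best response: p_{Quill} = 181/3 + (1/3)(196/3 + (1/3)p_{Quill}) ⇒ (8/9)p_{Quill} = 739/9, so p_{Quill} = 92.375.
Then p_{Folio} = 196/3 + (1/3)·92.375 = 96.125.

92.375, 96.125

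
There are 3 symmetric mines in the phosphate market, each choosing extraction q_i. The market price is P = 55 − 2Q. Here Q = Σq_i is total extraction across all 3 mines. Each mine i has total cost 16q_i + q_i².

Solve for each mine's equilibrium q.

3.9

A representative mine's profit is π_i = q_i(55 − 2Q) − 16q_i − q_i², with Q = q_i + Σ_{j≠i} q_j.
First-order condition: 39 − 6q_i − 2Σ_{j≠i} q_j = 0.
With identical mines, set every q_j = q: then 39 − 6q − 4q = 0, i.e. q = 39/10 = 3.9.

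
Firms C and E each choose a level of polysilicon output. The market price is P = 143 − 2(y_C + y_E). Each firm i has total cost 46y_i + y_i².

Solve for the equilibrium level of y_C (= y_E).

Firm C's profit: π = y_C(143 − 2(y_C + y_E)) − 46y_C − y_C².
∂π/∂y_C = 97 − 6y_C − 2y_E = 0, so y_C = 97/6 − (1/3)y_E.
Setting y_C = y_E in the reaction function: y_C = 97/6 − (1/3)y_C, so y_C = (97/6) / (4/3) = 12.125.

12.125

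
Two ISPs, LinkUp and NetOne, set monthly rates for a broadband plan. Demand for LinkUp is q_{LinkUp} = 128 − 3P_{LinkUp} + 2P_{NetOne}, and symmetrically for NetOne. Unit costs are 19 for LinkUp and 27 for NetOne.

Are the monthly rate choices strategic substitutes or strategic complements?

strategic complements

LinkUp's profit: π = (P_{LinkUp} − 19)(128 − 3P_{LinkUp} + 2P_{NetOne}).
∂π/∂P_{LinkUp} = 185 − 6P_{LinkUp} + 2P_{NetOne} = 0 ⇒ P_{LinkUp} = 185/6 + (1/3)P_{NetOne}.
The best-response slope dP_{LinkUp}/dP_{NetOne} = 1/3 > 0: the reaction function is upward-sloping, so the choices are strategic complements.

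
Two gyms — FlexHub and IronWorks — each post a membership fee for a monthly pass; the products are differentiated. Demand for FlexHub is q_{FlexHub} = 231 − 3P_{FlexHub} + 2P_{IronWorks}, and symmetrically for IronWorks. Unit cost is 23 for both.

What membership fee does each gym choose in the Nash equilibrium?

75

FlexHub's profit: π = (P_{FlexHub} − 23)(231 − 3P_{FlexHub} + 2P_{IronWorks}).
∂π/∂P_{FlexHub} = 300 − 6P_{FlexHub} + 2P_{IronWorks} = 0 ⇒ P_{FlexHub} = 50 + (1/3)P_{IronWorks}.
Setting P_{FlexHub} = P_{IronWorks} in the reaction function: P_{FlexHub} = 50 + (1/3)P_{FlexHub}, so P_{FlexHub} = 50 / (2/3) = 75.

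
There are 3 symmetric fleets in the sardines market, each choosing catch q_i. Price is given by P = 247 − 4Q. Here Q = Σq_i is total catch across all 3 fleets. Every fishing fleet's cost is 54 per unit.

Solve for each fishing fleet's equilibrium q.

12.0625

A representative fishing fleet's profit is π_i = q_i(247 − 4Q) − 54q_i, with Q = q_i + Σ_{j≠i} q_j.
First-order condition: 193 − 8q_i − 4Σ_{j≠i} q_j = 0.
Imposing symmetry (q_j = q for all j) turns Σ_{j≠i} q_j into 2q, so 193 = 16q and q = 12.0625.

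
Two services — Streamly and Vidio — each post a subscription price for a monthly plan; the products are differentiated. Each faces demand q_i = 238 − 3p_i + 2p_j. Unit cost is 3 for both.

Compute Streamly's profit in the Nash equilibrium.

10354.6875

Streamly's profit: π = (p_{Streamly} − 3)(238 − 3p_{Streamly} + 2p_{Vidio}).
∂π/∂p_{Streamly} = 247 − 6p_{Streamly} + 2p_{Vidio} = 0 ⇒ p_{Streamly} = 247/6 + (1/3)p_{Vidio}.
By symmetry p_{Vidio} = p_{Streamly}; substituting into the reaction function, (2/3)p_{Streamly} = 247/6 and p_{Streamly} = 61.75.
q_{Streamly} = 238 − 3·61.75 + 2·61.75 = 176.25.
Profit = (61.75 − 3)·176.25 = 10354.6875.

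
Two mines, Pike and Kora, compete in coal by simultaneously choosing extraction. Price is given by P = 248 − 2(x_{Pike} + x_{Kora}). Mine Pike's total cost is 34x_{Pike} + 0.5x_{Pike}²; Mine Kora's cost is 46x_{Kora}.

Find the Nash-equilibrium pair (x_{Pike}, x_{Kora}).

Mine Pike's profit: π = x_{Pike}(248 − 2(x_{Pike} + x_{Kora})) − 34x_{Pike} − 0.5x_{Pike}².
∂π/∂x_{Pike} = 214 − 5x_{Pike} − 2x_{Kora} = 0, so x_{Pike} = 42.8 − 0.4x_{Kora}.
For Kora: ∂π/∂x_{Kora} = 202 − 4x_{Kora} − 2x_{Pike} = 0 ⇒ x_{Kora} = 50.5 − 0.5x_{Pike}.
Substituting the second reaction function into the first: x_{Pike} = 42.8 − 0.4(50.5 − 0.5x_{Pike}), which gives 0.8x_{Pike} = 22.6 ⇒ x_{Pike} = 28.25.
Then x_{Kora} = 50.5 − 0.5·28.25 = 36.375.

28.25, 36.375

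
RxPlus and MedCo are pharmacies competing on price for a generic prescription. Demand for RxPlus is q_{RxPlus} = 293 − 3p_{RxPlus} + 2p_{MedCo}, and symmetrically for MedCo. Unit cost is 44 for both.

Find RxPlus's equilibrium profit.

RxPlus's profit: π = (p_{RxPlus} − 44)(293 − 3p_{RxPlus} + 2p_{MedCo}).
∂π/∂p_{RxPlus} = 425 − 6p_{RxPlus} + 2p_{MedCo} = 0 ⇒ p_{RxPlus} = 425/6 + (1/3)p_{MedCo}.
Setting p_{RxPlus} = p_{MedCo} in the reaction function: p_{RxPlus} = 425/6 + (1/3)p_{RxPlus}, so p_{RxPlus} = (425/6) / (2/3) = 106.25.
q_{RxPlus} = 293 − 3·106.25 + 2·106.25 = 186.75.
Profit = (106.25 − 44)·186.75 = 11625.1875.

11625.1875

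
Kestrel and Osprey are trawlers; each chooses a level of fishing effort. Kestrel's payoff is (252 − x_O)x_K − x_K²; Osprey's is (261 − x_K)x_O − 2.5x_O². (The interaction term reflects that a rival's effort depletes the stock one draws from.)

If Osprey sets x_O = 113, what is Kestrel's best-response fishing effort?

69.5

Expanding Kestrel's payoff: 252x_K − x_Ox_K − x_K².
∂π/∂x_K = 252 − x_O − 2x_K = 0, so x_K = 126 − 0.5x_O.
At x_O = 113: x_K = 126 − 0.5·113 = 69.5.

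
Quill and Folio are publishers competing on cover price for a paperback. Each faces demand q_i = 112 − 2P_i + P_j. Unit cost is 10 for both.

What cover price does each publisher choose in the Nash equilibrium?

Quill's profit: π = (P_{Quill} − 10)(112 − 2P_{Quill} + P_{Folio}).
∂π/∂P_{Quill} = 132 − 4P_{Quill} + P_{Folio} = 0 ⇒ P_{Quill} = 33 + 0.25P_{Folio}.
By symmetry P_{Folio} = P_{Quill}; substituting into the reaction function, 0.75P_{Quill} = 33 and P_{Quill} = 44.

44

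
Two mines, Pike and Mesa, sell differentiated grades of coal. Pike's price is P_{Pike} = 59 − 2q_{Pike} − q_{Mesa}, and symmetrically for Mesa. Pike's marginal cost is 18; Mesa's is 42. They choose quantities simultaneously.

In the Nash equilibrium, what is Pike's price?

37.6

Mine Pike's profit: π = q_{Pike}(59 − 2q_{Pike} − q_{Mesa}) − 18q_{Pike}.
∂π/∂q_{Pike} = 41 − 4q_{Pike} − q_{Mesa} = 0 ⇒ q_{Pike} = 10.25 − 0.25q_{Mesa}.
Similarly q_{Mesa} = 4.25 − 0.25q_{Pike}.
Substituting the second reaction function into the first: q_{Pike} = 10.25 − 0.25(4.25 − 0.25q_{Pike}), which gives 0.9375q_{Pike} = 9.1875 ⇒ q_{Pike} = 9.8.
Then q_{Mesa} = 4.25 − 0.25·9.8 = 1.8.
P_{Pike} = 59 − 2·9.8 − 1.8 = 37.6.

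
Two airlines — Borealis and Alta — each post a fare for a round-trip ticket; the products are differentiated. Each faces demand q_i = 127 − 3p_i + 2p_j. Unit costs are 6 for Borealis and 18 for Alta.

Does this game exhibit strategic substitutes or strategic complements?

Borealis's profit: π = (p_{Borealis} − 6)(127 − 3p_{Borealis} + 2p_{Alta}).
∂π/∂p_{Borealis} = 145 − 6p_{Borealis} + 2p_{Alta} = 0 ⇒ p_{Borealis} = 145/6 + (1/3)p_{Alta}.
The best-response slope dp_{Borealis}/dp_{Alta} = 1/3 > 0: the reaction function is upward-sloping, so the choices are strategic complements.

strategic complements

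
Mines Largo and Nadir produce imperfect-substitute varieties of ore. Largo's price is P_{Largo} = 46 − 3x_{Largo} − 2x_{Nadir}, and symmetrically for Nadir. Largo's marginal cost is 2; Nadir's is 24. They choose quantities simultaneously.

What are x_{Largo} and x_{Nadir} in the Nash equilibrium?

Mine Largo's profit: π = x_{Largo}(46 − 3x_{Largo} − 2x_{Nadir}) − 2x_{Largo}.
∂π/∂x_{Largo} = 44 − 6x_{Largo} − 2x_{Nadir} = 0 ⇒ x_{Largo} = 22/3 − (1/3)x_{Nadir}.
Similarly x_{Nadir} = 11/3 − (1/3)x_{Largo}.
Plugging x_{Nadir} into Largo's best response: x_{Largo} = 22/3 − (1/3)(11/3 − (1/3)x_{Largo}) ⇒ (8/9)x_{Largo} = 55/9, so x_{Largo} = 6.875.
Then x_{Nadir} = 11/3 − (1/3)·6.875 = 1.375.

6.875, 1.375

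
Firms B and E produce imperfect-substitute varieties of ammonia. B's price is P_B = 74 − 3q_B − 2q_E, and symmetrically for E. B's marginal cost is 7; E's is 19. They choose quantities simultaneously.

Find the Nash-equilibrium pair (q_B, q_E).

Firm B's profit: π = q_B(74 − 3q_B − 2q_E) − 7q_B.
∂π/∂q_B = 67 − 6q_B − 2q_E = 0 ⇒ q_B = 67/6 − (1/3)q_E.
Similarly q_E = 55/6 − (1/3)q_B.
Substituting the second reaction function into the first: q_B = 67/6 − (1/3)(55/6 − (1/3)q_B), which gives (8/9)q_B = 73/9 ⇒ q_B = 9.125.
Then q_E = 55/6 − (1/3)·9.125 = 6.125.

9.125, 6.125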